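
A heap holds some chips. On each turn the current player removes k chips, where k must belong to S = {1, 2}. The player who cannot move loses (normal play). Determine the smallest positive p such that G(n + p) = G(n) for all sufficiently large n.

n :  0  1  2  3  4  5  6  7  8  9 10 11 12 13 14
G :  0  1  2  0  1  2  0  1  2  0  1  2  0  1  2
G(n+3) = G(n) holds for n = 0,…,1 (a full window of length max(S) = 2), so the sequence is purely periodic with period 3.

3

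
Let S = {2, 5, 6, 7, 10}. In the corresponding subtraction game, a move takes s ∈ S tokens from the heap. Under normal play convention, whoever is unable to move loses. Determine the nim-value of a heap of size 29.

G(0) = 0
G(1) = mex{} = 0
G(2) = mex{0} = 1
G(3) = mex{0} = 1
G(4) = mex{1} = 0
G(5) = mex{1,0} = 2
G(6) = mex{0,0,0} = 1
G(7) = mex{2,1,0,0} = 3
G(8) = mex{1,1,1,0} = 2
G(9) = mex{3,0,1,1} = 2
G(10) = mex{2,2,0,1,0} = 3
G(11) = mex{2,1,2,0,0} = 3
G(12) = mex{3,3,1,2,1} = 0
G(13) = mex{3,2,3,1,1} = 0
G(14) = mex{0,2,2,3,0} = 1
G(15) = mex{0,3,2,2,2} = 1
G(16) = mex{1,3,3,2,1} = 0
G(17) = mex{1,0,3,3,3} = 2
G(18) = mex{0,0,0,3,2} = 1
G(19) = mex{2,1,0,0,2} = 3
G(20) = mex{1,1,1,0,3} = 2
G(21) = mex{3,0,1,1,3} = 2
G(22) = mex{2,2,0,1,0} = 3
G(23) = mex{2,1,2,0,0} = 3
G(24) = mex{3,3,1,2,1} = 0
G(25) = mex{3,2,3,1,1} = 0
G(26) = mex{0,2,2,3,0} = 1
G(27) = mex{0,3,2,2,2} = 1
G(28) = mex{1,3,3,2,1} = 0
G(29) = mex{1,0,3,3,3} = 2

2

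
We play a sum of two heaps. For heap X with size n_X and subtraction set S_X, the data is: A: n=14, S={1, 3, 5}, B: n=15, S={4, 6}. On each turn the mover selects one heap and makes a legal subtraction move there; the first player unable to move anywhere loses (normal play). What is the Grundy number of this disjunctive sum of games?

1

Heap A, S = {1, 3, 5}:
n :  0  1  2  3  4  5  6  7  8  9 10 11 12 13 14
G :  0  1  0  1  0  1  0  1  0  1  0  1  0  1  0
G_A(14) = 0.
Heap B, S = {4, 6}:
G(0) = 0
G(1) = mex{} = 0
G(2) = mex{} = 0
G(3) = mex{} = 0
G(4) = mex{0} = 1
G(5) = mex{0} = 1
G(6) = mex{0,0} = 1
G(7) = mex{0,0} = 1
G(8) = mex{1,0} = 2
G(9) = mex{1,0} = 2
G(10) = mex{1,1} = 0
G(11) = mex{1,1} = 0
G(12) = mex{2,1} = 0
G(13) = mex{2,1} = 0
G(14) = mex{0,2} = 1
G(15) = mex{0,2} = 1
G_B(15) = 1.
Combined Grundy value = 0 ⊕ 1 = 1.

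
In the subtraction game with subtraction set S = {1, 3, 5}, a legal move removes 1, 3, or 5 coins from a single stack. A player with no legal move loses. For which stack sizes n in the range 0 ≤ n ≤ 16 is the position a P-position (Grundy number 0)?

0, 2, 4, 6, 8, 10, 12, 14, 16

n :  0  1  2  3  4  5  6  7  8  9 10 11 12 13 14 15 16
G :  0  1  0  1  0  1  0  1  0  1  0  1  0  1  0  1  0
P-positions are exactly the n with G(n) = 0.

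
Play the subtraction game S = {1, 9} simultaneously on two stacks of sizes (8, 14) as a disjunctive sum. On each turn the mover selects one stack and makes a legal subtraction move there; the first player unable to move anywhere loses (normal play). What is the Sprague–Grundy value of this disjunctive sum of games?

All stacks use S = {1, 9}:
G(0) = 0
G(1) = mex{0} = 1
G(2) = mex{1} = 0
G(3) = mex{0} = 1
G(4) = mex{1} = 0
G(5) = mex{0} = 1
G(6) = mex{1} = 0
G(7) = mex{0} = 1
G(8) = mex{1} = 0
G(9) = mex{0,0} = 1
G(10) = mex{1,1} = 0
G(11) = mex{0,0} = 1
G(12) = mex{1,1} = 0
G(13) = mex{0,0} = 1
G(14) = mex{1,1} = 0
Stack A: G(8) = 0.
Stack B: G(14) = 0.
Combined Grundy value = 0 ⊕ 0 = 0.

0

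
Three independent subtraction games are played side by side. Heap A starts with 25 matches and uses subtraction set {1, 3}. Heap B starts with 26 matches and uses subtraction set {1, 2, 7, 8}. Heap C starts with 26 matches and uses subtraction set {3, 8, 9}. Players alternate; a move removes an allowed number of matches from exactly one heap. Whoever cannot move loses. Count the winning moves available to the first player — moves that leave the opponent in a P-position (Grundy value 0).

Heap A, S = {1, 3}:
G(0) = 0
G(1) = mex{0} = 1
G(2) = mex{1} = 0
G(3) = mex{0,0} = 1
G(4) = mex{1,1} = 0
G(5) = mex{0,0} = 1
G(6) = mex{1,1} = 0
G(7) = mex{0,0} = 1
G(8) = mex{1,1} = 0
G(9) = mex{0,0} = 1
G(10) = mex{1,1} = 0
G(11) = mex{0,0} = 1
G(12) = mex{1,1} = 0
G(13) = mex{0,0} = 1
G(14) = mex{1,1} = 0
G(15) = mex{0,0} = 1
G(16) = mex{1,1} = 0
G(17) = mex{0,0} = 1
G(18) = mex{1,1} = 0
G(19) = mex{0,0} = 1
G(20) = mex{1,1} = 0
G(21) = mex{0,0} = 1
G(22) = mex{1,1} = 0
G(23) = mex{0,0} = 1
G(24) = mex{1,1} = 0
G(25) = mex{0,0} = 1
G_A(25) = 1.
Heap B, S = {1, 2, 7, 8}:
G(0) = 0
G(1) = mex{0} = 1
G(2) = mex{1,0} = 2
G(3) = mex{2,1} = 0
G(4) = mex{0,2} = 1
G(5) = mex{1,0} = 2
G(6) = mex{2,1} = 0
G(7) = mex{0,2,0} = 1
G(8) = mex{1,0,1,0} = 2
G(9) = mex{2,1,2,1} = 0
G(10) = mex{0,2,0,2} = 1
G(11) = mex{1,0,1,0} = 2
G(12) = mex{2,1,2,1} = 0
G(13) = mex{0,2,0,2} = 1
G(14) = mex{1,0,1,0} = 2
G(15) = mex{2,1,2,1} = 0
G(16) = mex{0,2,0,2} = 1
G(17) = mex{1,0,1,0} = 2
G(18) = mex{2,1,2,1} = 0
G(19) = mex{0,2,0,2} = 1
G(20) = mex{1,0,1,0} = 2
G(21) = mex{2,1,2,1} = 0
G(22) = mex{0,2,0,2} = 1
G(23) = mex{1,0,1,0} = 2
G(24) = mex{2,1,2,1} = 0
G(25) = mex{0,2,0,2} = 1
G(26) = mex{1,0,1,0} = 2
G_B(26) = 2.
Heap C, S = {3, 8, 9}:
G(0) = 0
G(1) = mex{} = 0
G(2) = mex{} = 0
G(3) = mex{0} = 1
G(4) = mex{0} = 1
G(5) = mex{0} = 1
G(6) = mex{1} = 0
G(7) = mex{1} = 0
G(8) = mex{1,0} = 2
G(9) = mex{0,0,0} = 1
G(10) = mex{0,0,0} = 1
G(11) = mex{2,1,0} = 3
G(12) = mex{1,1,1} = 0
G(13) = mex{1,1,1} = 0
G(14) = mex{3,0,1} = 2
G(15) = mex{0,0,0} = 1
G(16) = mex{0,2,0} = 1
G(17) = mex{2,1,2} = 0
G(18) = mex{1,1,1} = 0
G(19) = mex{1,3,1} = 0
G(20) = mex{0,0,3} = 1
G(21) = mex{0,0,0} = 1
G(22) = mex{0,2,0} = 1
G(23) = mex{1,1,2} = 0
G(24) = mex{1,1,1} = 0
G(25) = mex{1,0,1} = 2
G(26) = mex{0,0,0} = 1
G_C(26) = 1.
Combined Grundy value = 1 ⊕ 2 ⊕ 1 = 2.
A winning move leaves total XOR = 0, i.e. changes one component's Grundy value g to g ⊕ X where X is the current total.
Heap A: need g' = 1⊕2 = 3. Options: 25−1→G=0, 25−3→G=0. Hits: 0.
Heap B: need g' = 2⊕2 = 0. Options: 26−1→G=1, 26−2→G=0, 26−7→G=1, 26−8→G=0. Hits: 2.
Heap C: need g' = 1⊕2 = 3. Options: 26−3→G=0, 26−8→G=0, 26−9→G=0. Hits: 0.

2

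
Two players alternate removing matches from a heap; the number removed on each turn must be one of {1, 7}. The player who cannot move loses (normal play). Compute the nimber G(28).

0

n :  0  1  2  3  4  5  6  7  8  9 10 11 12 13 14 15 16 17 18 19 20 21 22 23 24 25 26 27 28
G :  0  1  0  1  0  1  0  1  0  1  0  1  0  1  0  1  0  1  0  1  0  1  0  1  0  1  0  1  0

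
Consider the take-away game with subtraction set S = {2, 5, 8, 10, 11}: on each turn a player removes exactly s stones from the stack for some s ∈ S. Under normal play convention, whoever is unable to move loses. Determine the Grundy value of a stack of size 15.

n :  0  1  2  3  4  5  6  7  8  9 10 11 12 13 14 15
G :  0  0  1  1  0  2  1  0  2  1  3  2  2  0  3  1

1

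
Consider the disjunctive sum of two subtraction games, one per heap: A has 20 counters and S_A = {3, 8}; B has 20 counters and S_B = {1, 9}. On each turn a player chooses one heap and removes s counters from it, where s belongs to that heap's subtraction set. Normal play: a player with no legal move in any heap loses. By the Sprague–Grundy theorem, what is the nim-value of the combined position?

1

Heap A, S = {3, 8}:
n :  0  1  2  3  4  5  6  7  8  9 10 11 12 13 14 15 16 17 18 19 20
G :  0  0  0  1  1  1  0  0  2  1  1  0  0  0  1  1  1  0  0  2  1
G_A(20) = 1.
Heap B, S = {1, 9}:
G(0) = 0
G(1) = mex{0} = 1
G(2) = mex{1} = 0
G(3) = mex{0} = 1
G(4) = mex{1} = 0
G(5) = mex{0} = 1
G(6) = mex{1} = 0
G(7) = mex{0} = 1
G(8) = mex{1} = 0
G(9) = mex{0,0} = 1
G(10) = mex{1,1} = 0
G(11) = mex{0,0} = 1
G(12) = mex{1,1} = 0
G(13) = mex{0,0} = 1
G(14) = mex{1,1} = 0
G(15) = mex{0,0} = 1
G(16) = mex{1,1} = 0
G(17) = mex{0,0} = 1
G(18) = mex{1,1} = 0
G(19) = mex{0,0} = 1
G(20) = mex{1,1} = 0
G_B(20) = 0.
Combined Grundy value = 1 ⊕ 0 = 1.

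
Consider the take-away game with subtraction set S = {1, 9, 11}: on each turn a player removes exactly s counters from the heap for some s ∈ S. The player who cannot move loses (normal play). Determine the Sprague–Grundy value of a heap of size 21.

1

G(0) = 0
G(1) = mex{0} = 1
G(2) = mex{1} = 0
G(3) = mex{0} = 1
G(4) = mex{1} = 0
G(5) = mex{0} = 1
G(6) = mex{1} = 0
G(7) = mex{0} = 1
G(8) = mex{1} = 0
G(9) = mex{0,0} = 1
G(10) = mex{1,1} = 0
G(11) = mex{0,0,0} = 1
G(12) = mex{1,1,1} = 0
G(13) = mex{0,0,0} = 1
G(14) = mex{1,1,1} = 0
G(15) = mex{0,0,0} = 1
G(16) = mex{1,1,1} = 0
G(17) = mex{0,0,0} = 1
G(18) = mex{1,1,1} = 0
G(19) = mex{0,0,0} = 1
G(20) = mex{1,1,1} = 0
G(21) = mex{0,0,0} = 1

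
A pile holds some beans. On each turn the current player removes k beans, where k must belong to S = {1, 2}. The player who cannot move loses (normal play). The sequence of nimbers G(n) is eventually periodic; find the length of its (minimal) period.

3

n :  0  1  2  3  4  5  6  7  8  9 10 11 12 13 14
G :  0  1  2  0  1  2  0  1  2  0  1  2  0  1  2
G(n+3) = G(n) holds for n = 0,…,1 (a full window of length max(S) = 2), so the sequence is purely periodic with period 3.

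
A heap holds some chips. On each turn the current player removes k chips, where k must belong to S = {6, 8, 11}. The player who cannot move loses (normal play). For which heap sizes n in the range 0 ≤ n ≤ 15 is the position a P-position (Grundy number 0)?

0, 1, 2, 3, 4, 5

G(0) = 0
G(1) = mex{} = 0
G(2) = mex{} = 0
G(3) = mex{} = 0
G(4) = mex{} = 0
G(5) = mex{} = 0
G(6) = mex{0} = 1
G(7) = mex{0} = 1
G(8) = mex{0,0} = 1
G(9) = mex{0,0} = 1
G(10) = mex{0,0} = 1
G(11) = mex{0,0,0} = 1
G(12) = mex{1,0,0} = 2
G(13) = mex{1,0,0} = 2
G(14) = mex{1,1,0} = 2
G(15) = mex{1,1,0} = 2
P-positions are exactly the n with G(n) = 0.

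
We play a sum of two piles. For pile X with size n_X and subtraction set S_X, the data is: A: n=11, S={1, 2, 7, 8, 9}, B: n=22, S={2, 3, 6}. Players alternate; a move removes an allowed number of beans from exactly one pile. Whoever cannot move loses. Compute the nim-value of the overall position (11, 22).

7

Pile A, S = {1, 2, 7, 8, 9}:
G(0) = 0
G(1) = mex{0} = 1
G(2) = mex{1,0} = 2
G(3) = mex{2,1} = 0
G(4) = mex{0,2} = 1
G(5) = mex{1,0} = 2
G(6) = mex{2,1} = 0
G(7) = mex{0,2,0} = 1
G(8) = mex{1,0,1,0} = 2
G(9) = mex{2,1,2,1,0} = 3
G(10) = mex{3,2,0,2,1} = 4
G(11) = mex{4,3,1,0,2} = 5
G_A(11) = 5.
Pile B, S = {2, 3, 6}:
G(0) = 0
G(1) = mex{} = 0
G(2) = mex{0} = 1
G(3) = mex{0,0} = 1
G(4) = mex{1,0} = 2
G(5) = mex{1,1} = 0
G(6) = mex{2,1,0} = 3
G(7) = mex{0,2,0} = 1
G(8) = mex{3,0,1} = 2
G(9) = mex{1,3,1} = 0
G(10) = mex{2,1,2} = 0
G(11) = mex{0,2,0} = 1
G(12) = mex{0,0,3} = 1
G(13) = mex{1,0,1} = 2
G(14) = mex{1,1,2} = 0
G(15) = mex{2,1,0} = 3
G(16) = mex{0,2,0} = 1
G(17) = mex{3,0,1} = 2
G(18) = mex{1,3,1} = 0
G(19) = mex{2,1,2} = 0
G(20) = mex{0,2,0} = 1
G(21) = mex{0,0,3} = 1
G(22) = mex{1,0,1} = 2
G_B(22) = 2.
Combined Grundy value = 5 ⊕ 2 = 7.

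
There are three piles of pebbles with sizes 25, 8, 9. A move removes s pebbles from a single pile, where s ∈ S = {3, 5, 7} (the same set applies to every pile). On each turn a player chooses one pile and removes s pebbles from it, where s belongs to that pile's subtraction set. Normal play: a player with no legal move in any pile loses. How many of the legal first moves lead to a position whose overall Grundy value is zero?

0

All piles use S = {3, 5, 7}:
n :  0  1  2  3  4  5  6  7  8  9 10 11 12 13 14 15 16 17 18 19 20 21 22 23 24 25
G :  0  0  0  1  1  1  2  2  2  3  0  0  0  1  1  1  2  2  2  3  0  0  0  1  1  1
Pile A: G(25) = 1.
Pile B: G(8) = 2.
Pile C: G(9) = 3.
Combined Grundy value = 1 ⊕ 2 ⊕ 3 = 0.
A winning move leaves total XOR = 0, i.e. changes one component's Grundy value g to g ⊕ X where X is the current total.
Pile A: target g' = 1⊕0 = 1, but every legal move changes the Grundy value (mex property), so 0 moves.
Pile B: target g' = 2⊕0 = 2, but every legal move changes the Grundy value (mex property), so 0 moves.
Pile C: target g' = 3⊕0 = 3, but every legal move changes the Grundy value (mex property), so 0 moves.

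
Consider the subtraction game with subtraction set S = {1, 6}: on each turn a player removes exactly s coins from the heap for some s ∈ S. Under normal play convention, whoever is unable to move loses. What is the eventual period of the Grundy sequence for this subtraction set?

7

n :  0  1  2  3  4  5  6  7  8  9 10 11 12 13 14 15
G :  0  1  0  1  0  1  2  0  1  0  1  0  1  2  0  1
G(n+7) = G(n) holds for n = 0,…,5 (a full window of length max(S) = 6), so the sequence is purely periodic with period 7.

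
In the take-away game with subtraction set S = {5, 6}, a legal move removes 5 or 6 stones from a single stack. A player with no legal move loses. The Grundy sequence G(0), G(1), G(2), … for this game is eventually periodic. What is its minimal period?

G(0) = 0
G(1) = mex{} = 0
G(2) = mex{} = 0
G(3) = mex{} = 0
G(4) = mex{} = 0
G(5) = mex{0} = 1
G(6) = mex{0,0} = 1
G(7) = mex{0,0} = 1
G(8) = mex{0,0} = 1
G(9) = mex{0,0} = 1
G(10) = mex{1,0} = 2
G(11) = mex{1,1} = 0
G(12) = mex{1,1} = 0
G(13) = mex{1,1} = 0
G(14) = mex{1,1} = 0
G(15) = mex{2,1} = 0
G(16) = mex{0,2} = 1
G(17) = mex{0,0} = 1
G(18) = mex{0,0} = 1
G(19) = mex{0,0} = 1
G(20) = mex{0,0} = 1
G(21) = mex{1,0} = 2
G(22) = mex{1,1} = 0
G(23) = mex{1,1} = 0
G(n+11) = G(n) holds for n = 0,…,5 (a full window of length max(S) = 6), so the sequence is purely periodic with period 11.

11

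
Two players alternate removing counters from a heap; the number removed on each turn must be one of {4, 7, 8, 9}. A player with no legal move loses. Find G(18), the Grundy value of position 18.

n :  0  1  2  3  4  5  6  7  8  9 10 11 12 13 14 15 16 17 18
G :  0  0  0  0  1  1  1  1  2  2  2  2  3  0  0  0  0  1  1

1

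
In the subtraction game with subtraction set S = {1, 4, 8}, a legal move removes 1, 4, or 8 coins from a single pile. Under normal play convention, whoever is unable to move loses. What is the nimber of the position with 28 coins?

n :  0  1  2  3  4  5  6  7  8  9 10 11 12 13 14 15 16 17 18 19 20 21 22 23 24 25 26 27 28
G :  0  1  0  1  2  0  1  0  1  2  3  2  0  1  0  1  2  0  1  0  1  2  3  2  0  1  0  1  2

2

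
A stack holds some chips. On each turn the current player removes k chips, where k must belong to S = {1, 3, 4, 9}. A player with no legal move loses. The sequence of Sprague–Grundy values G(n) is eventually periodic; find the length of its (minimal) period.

G(0) = 0
G(1) = mex{0} = 1
G(2) = mex{1} = 0
G(3) = mex{0,0} = 1
G(4) = mex{1,1,0} = 2
G(5) = mex{2,0,1} = 3
G(6) = mex{3,1,0} = 2
G(7) = mex{2,2,1} = 0
G(8) = mex{0,3,2} = 1
G(9) = mex{1,2,3,0} = 4
G(10) = mex{4,0,2,1} = 3
G(11) = mex{3,1,0,0} = 2
G(12) = mex{2,4,1,1} = 0
G(13) = mex{0,3,4,2} = 1
G(14) = mex{1,2,3,3} = 0
G(15) = mex{0,0,2,2} = 1
G(16) = mex{1,1,0,0} = 2
G(17) = mex{2,0,1,1} = 3
G(18) = mex{3,1,0,4} = 2
G(19) = mex{2,2,1,3} = 0
G(20) = mex{0,3,2,2} = 1
G(21) = mex{1,2,3,0} = 4
G(22) = mex{4,0,2,1} = 3
G(23) = mex{3,1,0,0} = 2
G(24) = mex{2,4,1,1} = 0
G(25) = mex{0,3,4,2} = 1
G(n+12) = G(n) holds for n = 0,…,8 (a full window of length max(S) = 9), so the sequence is purely periodic with period 12.

12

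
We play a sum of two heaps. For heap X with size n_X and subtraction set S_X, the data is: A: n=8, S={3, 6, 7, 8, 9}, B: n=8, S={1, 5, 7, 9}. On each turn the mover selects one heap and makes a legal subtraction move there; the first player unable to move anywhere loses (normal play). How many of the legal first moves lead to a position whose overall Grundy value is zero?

3

Heap A, S = {3, 6, 7, 8, 9}:
n : 0 1 2 3 4 5 6 7 8
G : 0 0 0 1 1 1 2 2 2
G_A(8) = 2.
Heap B, S = {1, 5, 7, 9}:
n : 0 1 2 3 4 5 6 7 8
G : 0 1 0 1 0 1 0 1 0
G_B(8) = 0.
Combined Grundy value = 2 ⊕ 0 = 2.
A winning move leaves total XOR = 0, i.e. changes one component's Grundy value g to g ⊕ X where X is the current total.
Heap A: need g' = 2⊕2 = 0. Options: 8−3→G=1, 8−6→G=0, 8−7→G=0, 8−8→G=0. Hits: 3.
Heap B: need g' = 0⊕2 = 2. Options: 8−1→G=1, 8−5→G=1, 8−7→G=1. Hits: 0.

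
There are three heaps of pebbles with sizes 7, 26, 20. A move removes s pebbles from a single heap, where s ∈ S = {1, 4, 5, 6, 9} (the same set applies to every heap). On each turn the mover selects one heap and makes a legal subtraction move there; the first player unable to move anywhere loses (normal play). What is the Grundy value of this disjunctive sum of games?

1

All heaps use S = {1, 4, 5, 6, 9}:
n :  0  1  2  3  4  5  6  7  8  9 10 11 12 13 14 15 16 17 18 19 20 21 22 23 24 25 26
G :  0  1  0  1  2  3  2  3  4  5  0  1  0  1  2  3  2  3  4  5  0  1  0  1  2  3  2
Heap A: G(7) = 3.
Heap B: G(26) = 2.
Heap C: G(20) = 0.
Combined Grundy value = 3 ⊕ 2 ⊕ 0 = 1.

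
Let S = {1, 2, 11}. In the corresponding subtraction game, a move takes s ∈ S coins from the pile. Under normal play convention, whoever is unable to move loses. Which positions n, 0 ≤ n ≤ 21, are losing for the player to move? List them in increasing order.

G(0) = 0
G(1) = mex{0} = 1
G(2) = mex{1,0} = 2
G(3) = mex{2,1} = 0
G(4) = mex{0,2} = 1
G(5) = mex{1,0} = 2
G(6) = mex{2,1} = 0
G(7) = mex{0,2} = 1
G(8) = mex{1,0} = 2
G(9) = mex{2,1} = 0
G(10) = mex{0,2} = 1
G(11) = mex{1,0,0} = 2
G(12) = mex{2,1,1} = 0
G(13) = mex{0,2,2} = 1
G(14) = mex{1,0,0} = 2
G(15) = mex{2,1,1} = 0
G(16) = mex{0,2,2} = 1
G(17) = mex{1,0,0} = 2
G(18) = mex{2,1,1} = 0
G(19) = mex{0,2,2} = 1
G(20) = mex{1,0,0} = 2
G(21) = mex{2,1,1} = 0
P-positions are exactly the n with G(n) = 0.

0, 3, 6, 9, 12, 15, 18, 21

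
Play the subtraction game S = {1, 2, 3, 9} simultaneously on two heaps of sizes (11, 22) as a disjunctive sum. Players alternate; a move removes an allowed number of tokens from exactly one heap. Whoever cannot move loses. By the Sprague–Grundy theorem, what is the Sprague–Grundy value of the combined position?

1

All heaps use S = {1, 2, 3, 9}:
G(0) = 0
G(1) = mex{0} = 1
G(2) = mex{1,0} = 2
G(3) = mex{2,1,0} = 3
G(4) = mex{3,2,1} = 0
G(5) = mex{0,3,2} = 1
G(6) = mex{1,0,3} = 2
G(7) = mex{2,1,0} = 3
G(8) = mex{3,2,1} = 0
G(9) = mex{0,3,2,0} = 1
G(10) = mex{1,0,3,1} = 2
G(11) = mex{2,1,0,2} = 3
G(12) = mex{3,2,1,3} = 0
G(13) = mex{0,3,2,0} = 1
G(14) = mex{1,0,3,1} = 2
G(15) = mex{2,1,0,2} = 3
G(16) = mex{3,2,1,3} = 0
G(17) = mex{0,3,2,0} = 1
G(18) = mex{1,0,3,1} = 2
G(19) = mex{2,1,0,2} = 3
G(20) = mex{3,2,1,3} = 0
G(21) = mex{0,3,2,0} = 1
G(22) = mex{1,0,3,1} = 2
Heap A: G(11) = 3.
Heap B: G(22) = 2.
Combined Grundy value = 3 ⊕ 2 = 1.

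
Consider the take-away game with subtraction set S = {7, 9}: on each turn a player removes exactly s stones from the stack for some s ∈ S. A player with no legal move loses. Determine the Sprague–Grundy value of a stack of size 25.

1

G(0) = 0
G(1) = mex{} = 0
G(2) = mex{} = 0
G(3) = mex{} = 0
G(4) = mex{} = 0
G(5) = mex{} = 0
G(6) = mex{} = 0
G(7) = mex{0} = 1
G(8) = mex{0} = 1
G(9) = mex{0,0} = 1
G(10) = mex{0,0} = 1
G(11) = mex{0,0} = 1
G(12) = mex{0,0} = 1
G(13) = mex{0,0} = 1
G(14) = mex{1,0} = 2
G(15) = mex{1,0} = 2
G(16) = mex{1,1} = 0
G(17) = mex{1,1} = 0
G(18) = mex{1,1} = 0
G(19) = mex{1,1} = 0
G(20) = mex{1,1} = 0
G(21) = mex{2,1} = 0
G(22) = mex{2,1} = 0
G(23) = mex{0,2} = 1
G(24) = mex{0,2} = 1
G(25) = mex{0,0} = 1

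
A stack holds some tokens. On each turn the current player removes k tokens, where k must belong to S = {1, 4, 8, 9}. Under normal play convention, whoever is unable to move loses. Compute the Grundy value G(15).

G(0) = 0
G(1) = mex{0} = 1
G(2) = mex{1} = 0
G(3) = mex{0} = 1
G(4) = mex{1,0} = 2
G(5) = mex{2,1} = 0
G(6) = mex{0,0} = 1
G(7) = mex{1,1} = 0
G(8) = mex{0,2,0} = 1
G(9) = mex{1,0,1,0} = 2
G(10) = mex{2,1,0,1} = 3
G(11) = mex{3,0,1,0} = 2
G(12) = mex{2,1,2,1} = 0
G(13) = mex{0,2,0,2} = 1
G(14) = mex{1,3,1,0} = 2
G(15) = mex{2,2,0,1} = 3

3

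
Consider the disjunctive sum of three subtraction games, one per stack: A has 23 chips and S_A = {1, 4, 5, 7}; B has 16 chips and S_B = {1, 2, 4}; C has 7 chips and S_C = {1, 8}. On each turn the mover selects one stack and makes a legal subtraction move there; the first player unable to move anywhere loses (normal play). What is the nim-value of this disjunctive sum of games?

Stack A, S = {1, 4, 5, 7}:
n :  0  1  2  3  4  5  6  7  8  9 10 11 12 13 14 15 16 17 18 19 20 21 22 23
G :  0  1  0  1  2  3  2  3  0  1  0  1  2  3  2  3  0  1  0  1  2  3  2  3
G_A(23) = 3.
Stack B, S = {1, 2, 4}:
G(0) = 0
G(1) = mex{0} = 1
G(2) = mex{1,0} = 2
G(3) = mex{2,1} = 0
G(4) = mex{0,2,0} = 1
G(5) = mex{1,0,1} = 2
G(6) = mex{2,1,2} = 0
G(7) = mex{0,2,0} = 1
G(8) = mex{1,0,1} = 2
G(9) = mex{2,1,2} = 0
G(10) = mex{0,2,0} = 1
G(11) = mex{1,0,1} = 2
G(12) = mex{2,1,2} = 0
G(13) = mex{0,2,0} = 1
G(14) = mex{1,0,1} = 2
G(15) = mex{2,1,2} = 0
G(16) = mex{0,2,0} = 1
G_B(16) = 1.
Stack C, S = {1, 8}:
G(0) = 0
G(1) = mex{0} = 1
G(2) = mex{1} = 0
G(3) = mex{0} = 1
G(4) = mex{1} = 0
G(5) = mex{0} = 1
G(6) = mex{1} = 0
G(7) = mex{0} = 1
G_C(7) = 1.
Combined Grundy value = 3 ⊕ 1 ⊕ 1 = 3.

3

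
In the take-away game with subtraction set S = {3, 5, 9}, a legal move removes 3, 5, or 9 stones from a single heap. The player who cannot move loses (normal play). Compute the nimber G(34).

0

n :  0  1  2  3  4  5  6  7  8  9 10 11 12 13 14 15 16 17 18 19 20 21 22 23 24 25 26 27 28 29 30 31 32 33 34
G :  0  0  0  1  1  1  2  2  0  3  3  1  0  2  0  1  0  1  0  1  0  1  0  1  0  1  0  1  0  1  0  1  0  1  0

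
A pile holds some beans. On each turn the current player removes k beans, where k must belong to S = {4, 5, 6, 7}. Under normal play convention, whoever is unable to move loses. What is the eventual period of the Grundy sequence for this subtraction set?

11

G(0) = 0
G(1) = mex{} = 0
G(2) = mex{} = 0
G(3) = mex{} = 0
G(4) = mex{0} = 1
G(5) = mex{0,0} = 1
G(6) = mex{0,0,0} = 1
G(7) = mex{0,0,0,0} = 1
G(8) = mex{1,0,0,0} = 2
G(9) = mex{1,1,0,0} = 2
G(10) = mex{1,1,1,0} = 2
G(11) = mex{1,1,1,1} = 0
G(12) = mex{2,1,1,1} = 0
G(13) = mex{2,2,1,1} = 0
G(14) = mex{2,2,2,1} = 0
G(15) = mex{0,2,2,2} = 1
G(16) = mex{0,0,2,2} = 1
G(17) = mex{0,0,0,2} = 1
G(18) = mex{0,0,0,0} = 1
G(19) = mex{1,0,0,0} = 2
G(20) = mex{1,1,0,0} = 2
G(21) = mex{1,1,1,0} = 2
G(22) = mex{1,1,1,1} = 0
G(23) = mex{2,1,1,1} = 0
G(n+11) = G(n) holds for n = 0,…,6 (a full window of length max(S) = 7), so the sequence is purely periodic with period 11.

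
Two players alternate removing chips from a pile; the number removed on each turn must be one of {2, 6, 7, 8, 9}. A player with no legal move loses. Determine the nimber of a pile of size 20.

0

G(0) = 0
G(1) = mex{} = 0
G(2) = mex{0} = 1
G(3) = mex{0} = 1
G(4) = mex{1} = 0
G(5) = mex{1} = 0
G(6) = mex{0,0} = 1
G(7) = mex{0,0,0} = 1
G(8) = mex{1,1,0,0} = 2
G(9) = mex{1,1,1,0,0} = 2
G(10) = mex{2,0,1,1,0} = 3
G(11) = mex{2,0,0,1,1} = 3
G(12) = mex{3,1,0,0,1} = 2
G(13) = mex{3,1,1,0,0} = 2
G(14) = mex{2,2,1,1,0} = 3
G(15) = mex{2,2,2,1,1} = 0
G(16) = mex{3,3,2,2,1} = 0
G(17) = mex{0,3,3,2,2} = 1
G(18) = mex{0,2,3,3,2} = 1
G(19) = mex{1,2,2,3,3} = 0
G(20) = mex{1,3,2,2,3} = 0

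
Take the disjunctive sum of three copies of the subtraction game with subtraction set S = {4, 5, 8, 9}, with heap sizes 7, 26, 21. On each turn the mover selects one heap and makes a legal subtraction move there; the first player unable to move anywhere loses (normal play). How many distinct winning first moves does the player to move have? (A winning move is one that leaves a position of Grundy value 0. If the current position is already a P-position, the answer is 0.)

1

All heaps use S = {4, 5, 8, 9}:
G(0) = 0
G(1) = mex{} = 0
G(2) = mex{} = 0
G(3) = mex{} = 0
G(4) = mex{0} = 1
G(5) = mex{0,0} = 1
G(6) = mex{0,0} = 1
G(7) = mex{0,0} = 1
G(8) = mex{1,0,0} = 2
G(9) = mex{1,1,0,0} = 2
G(10) = mex{1,1,0,0} = 2
G(11) = mex{1,1,0,0} = 2
G(12) = mex{2,1,1,0} = 3
G(13) = mex{2,2,1,1} = 0
G(14) = mex{2,2,1,1} = 0
G(15) = mex{2,2,1,1} = 0
G(16) = mex{3,2,2,1} = 0
G(17) = mex{0,3,2,2} = 1
G(18) = mex{0,0,2,2} = 1
G(19) = mex{0,0,2,2} = 1
G(20) = mex{0,0,3,2} = 1
G(21) = mex{1,0,0,3} = 2
G(22) = mex{1,1,0,0} = 2
G(23) = mex{1,1,0,0} = 2
G(24) = mex{1,1,0,0} = 2
G(25) = mex{2,1,1,0} = 3
G(26) = mex{2,2,1,1} = 0
Heap A: G(7) = 1.
Heap B: G(26) = 0.
Heap C: G(21) = 2.
Combined Grundy value = 1 ⊕ 0 ⊕ 2 = 3.
A winning move leaves total XOR = 0, i.e. changes one component's Grundy value g to g ⊕ X where X is the current total.
Heap A: need g' = 1⊕3 = 2. Options: 7−4→G=0, 7−5→G=0. Hits: 0.
Heap B: need g' = 0⊕3 = 3. Options: 26−4→G=2, 26−5→G=2, 26−8→G=1, 26−9→G=1. Hits: 0.
Heap C: need g' = 2⊕3 = 1. Options: 21−4→G=1, 21−5→G=0, 21−8→G=0, 21−9→G=3. Hits: 1.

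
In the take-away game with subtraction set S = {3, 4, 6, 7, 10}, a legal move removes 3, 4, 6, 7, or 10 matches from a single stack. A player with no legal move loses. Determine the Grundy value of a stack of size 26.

0

n :  0  1  2  3  4  5  6  7  8  9 10 11 12 13 14 15 16 17 18 19 20 21 22 23 24 25 26
G :  0  0  0  1  1  1  2  2  2  3  3  3  4  0  0  0  1  1  1  2  2  2  3  3  3  4  0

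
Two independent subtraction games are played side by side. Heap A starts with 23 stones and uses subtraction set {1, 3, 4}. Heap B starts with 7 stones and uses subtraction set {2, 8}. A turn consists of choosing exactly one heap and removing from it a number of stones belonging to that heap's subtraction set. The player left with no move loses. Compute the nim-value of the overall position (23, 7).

1

Heap A, S = {1, 3, 4}:
G(0) = 0
G(1) = mex{0} = 1
G(2) = mex{1} = 0
G(3) = mex{0,0} = 1
G(4) = mex{1,1,0} = 2
G(5) = mex{2,0,1} = 3
G(6) = mex{3,1,0} = 2
G(7) = mex{2,2,1} = 0
G(8) = mex{0,3,2} = 1
G(9) = mex{1,2,3} = 0
G(10) = mex{0,0,2} = 1
G(11) = mex{1,1,0} = 2
G(12) = mex{2,0,1} = 3
G(13) = mex{3,1,0} = 2
G(14) = mex{2,2,1} = 0
G(15) = mex{0,3,2} = 1
G(16) = mex{1,2,3} = 0
G(17) = mex{0,0,2} = 1
G(18) = mex{1,1,0} = 2
G(19) = mex{2,0,1} = 3
G(20) = mex{3,1,0} = 2
G(21) = mex{2,2,1} = 0
G(22) = mex{0,3,2} = 1
G(23) = mex{1,2,3} = 0
G_A(23) = 0.
Heap B, S = {2, 8}:
G(0) = 0
G(1) = mex{} = 0
G(2) = mex{0} = 1
G(3) = mex{0} = 1
G(4) = mex{1} = 0
G(5) = mex{1} = 0
G(6) = mex{0} = 1
G(7) = mex{0} = 1
G_B(7) = 1.
Combined Grundy value = 0 ⊕ 1 = 1.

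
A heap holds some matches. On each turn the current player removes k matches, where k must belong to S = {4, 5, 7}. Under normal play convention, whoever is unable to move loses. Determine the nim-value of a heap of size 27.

1

G(0) = 0
G(1) = mex{} = 0
G(2) = mex{} = 0
G(3) = mex{} = 0
G(4) = mex{0} = 1
G(5) = mex{0,0} = 1
G(6) = mex{0,0} = 1
G(7) = mex{0,0,0} = 1
G(8) = mex{1,0,0} = 2
G(9) = mex{1,1,0} = 2
G(10) = mex{1,1,0} = 2
G(11) = mex{1,1,1} = 0
G(12) = mex{2,1,1} = 0
G(13) = mex{2,2,1} = 0
G(14) = mex{2,2,1} = 0
G(15) = mex{0,2,2} = 1
G(16) = mex{0,0,2} = 1
G(17) = mex{0,0,2} = 1
G(18) = mex{0,0,0} = 1
G(19) = mex{1,0,0} = 2
G(20) = mex{1,1,0} = 2
G(21) = mex{1,1,0} = 2
G(22) = mex{1,1,1} = 0
G(23) = mex{2,1,1} = 0
G(24) = mex{2,2,1} = 0
G(25) = mex{2,2,1} = 0
G(26) = mex{0,2,2} = 1
G(27) = mex{0,0,2} = 1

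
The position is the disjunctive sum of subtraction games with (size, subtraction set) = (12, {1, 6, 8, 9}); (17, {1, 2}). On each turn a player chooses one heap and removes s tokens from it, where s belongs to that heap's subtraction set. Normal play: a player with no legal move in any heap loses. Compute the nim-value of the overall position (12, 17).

Heap A, S = {1, 6, 8, 9}:
G(0) = 0
G(1) = mex{0} = 1
G(2) = mex{1} = 0
G(3) = mex{0} = 1
G(4) = mex{1} = 0
G(5) = mex{0} = 1
G(6) = mex{1,0} = 2
G(7) = mex{2,1} = 0
G(8) = mex{0,0,0} = 1
G(9) = mex{1,1,1,0} = 2
G(10) = mex{2,0,0,1} = 3
G(11) = mex{3,1,1,0} = 2
G(12) = mex{2,2,0,1} = 3
G_A(12) = 3.
Heap B, S = {1, 2}:
n :  0  1  2  3  4  5  6  7  8  9 10 11 12 13 14 15 16 17
G :  0  1  2  0  1  2  0  1  2  0  1  2  0  1  2  0  1  2
G_B(17) = 2.
Combined Grundy value = 3 ⊕ 2 = 1.

1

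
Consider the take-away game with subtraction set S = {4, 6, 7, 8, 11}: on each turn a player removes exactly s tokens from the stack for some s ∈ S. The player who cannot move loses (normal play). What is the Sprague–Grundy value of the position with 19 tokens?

1

n :  0  1  2  3  4  5  6  7  8  9 10 11 12 13 14 15 16 17 18 19
G :  0  0  0  0  1  1  1  1  2  2  2  2  3  3  3  0  0  0  0  1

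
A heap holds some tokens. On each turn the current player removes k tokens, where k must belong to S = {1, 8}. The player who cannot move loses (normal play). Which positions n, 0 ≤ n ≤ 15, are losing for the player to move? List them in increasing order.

0, 2, 4, 6, 9, 11, 13, 15

n :  0  1  2  3  4  5  6  7  8  9 10 11 12 13 14 15
G :  0  1  0  1  0  1  0  1  2  0  1  0  1  0  1  0
P-positions are exactly the n with G(n) = 0.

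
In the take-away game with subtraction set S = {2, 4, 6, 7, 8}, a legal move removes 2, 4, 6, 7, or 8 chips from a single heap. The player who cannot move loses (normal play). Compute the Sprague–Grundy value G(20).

n :  0  1  2  3  4  5  6  7  8  9 10 11 12 13 14 15 16 17 18 19 20
G :  0  0  1  1  2  2  3  3  4  4  0  0  1  1  2  2  3  3  4  4  0

0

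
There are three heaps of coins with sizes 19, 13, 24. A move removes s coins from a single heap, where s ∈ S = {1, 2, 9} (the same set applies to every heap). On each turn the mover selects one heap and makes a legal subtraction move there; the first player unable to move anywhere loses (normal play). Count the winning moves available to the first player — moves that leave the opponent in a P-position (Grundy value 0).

All heaps use S = {1, 2, 9}:
n :  0  1  2  3  4  5  6  7  8  9 10 11 12 13 14 15 16 17 18 19 20 21 22 23 24
G :  0  1  2  0  1  2  0  1  2  3  0  1  2  0  1  2  0  1  2  3  0  1  2  0  1
Heap A: G(19) = 3.
Heap B: G(13) = 0.
Heap C: G(24) = 1.
Combined Grundy value = 3 ⊕ 0 ⊕ 1 = 2.
A winning move leaves total XOR = 0, i.e. changes one component's Grundy value g to g ⊕ X where X is the current total.
Heap A: need g' = 3⊕2 = 1. Options: 19−1→G=2, 19−2→G=1, 19−9→G=0. Hits: 1.
Heap B: need g' = 0⊕2 = 2. Options: 13−1→G=2, 13−2→G=1, 13−9→G=1. Hits: 1.
Heap C: need g' = 1⊕2 = 3. Options: 24−1→G=0, 24−2→G=2, 24−9→G=2. Hits: 0.

2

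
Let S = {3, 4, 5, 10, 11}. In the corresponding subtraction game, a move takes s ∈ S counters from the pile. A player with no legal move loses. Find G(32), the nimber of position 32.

n :  0  1  2  3  4  5  6  7  8  9 10 11 12 13 14 15 16 17 18 19 20 21 22 23 24 25 26 27 28 29 30 31 32
G :  0  0  0  1  1  1  2  2  0  0  3  1  1  2  2  0  0  0  1  1  1  2  2  0  0  3  1  1  2  2  0  0  0

0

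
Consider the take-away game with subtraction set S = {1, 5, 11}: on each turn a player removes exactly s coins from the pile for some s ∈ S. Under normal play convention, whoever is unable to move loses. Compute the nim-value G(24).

n :  0  1  2  3  4  5  6  7  8  9 10 11 12 13 14 15 16 17 18 19 20 21 22 23 24
G :  0  1  0  1  0  1  0  1  0  1  0  1  0  1  0  1  0  1  0  1  0  1  0  1  0

0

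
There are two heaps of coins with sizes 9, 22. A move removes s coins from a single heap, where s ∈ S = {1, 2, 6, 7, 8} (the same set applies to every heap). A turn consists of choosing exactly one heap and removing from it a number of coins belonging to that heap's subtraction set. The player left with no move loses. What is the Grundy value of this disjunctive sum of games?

7

All heaps use S = {1, 2, 6, 7, 8}:
n :  0  1  2  3  4  5  6  7  8  9 10 11 12 13 14 15 16 17 18 19 20 21 22
G :  0  1  2  0  1  2  3  4  5  3  4  5  0  1  2  0  1  2  3  4  5  3  4
Heap A: G(9) = 3.
Heap B: G(22) = 4.
Combined Grundy value = 3 ⊕ 4 = 7.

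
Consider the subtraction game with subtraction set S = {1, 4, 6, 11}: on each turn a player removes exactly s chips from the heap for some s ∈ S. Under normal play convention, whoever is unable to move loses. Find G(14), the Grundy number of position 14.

2

G(0) = 0
G(1) = mex{0} = 1
G(2) = mex{1} = 0
G(3) = mex{0} = 1
G(4) = mex{1,0} = 2
G(5) = mex{2,1} = 0
G(6) = mex{0,0,0} = 1
G(7) = mex{1,1,1} = 0
G(8) = mex{0,2,0} = 1
G(9) = mex{1,0,1} = 2
G(10) = mex{2,1,2} = 0
G(11) = mex{0,0,0,0} = 1
G(12) = mex{1,1,1,1} = 0
G(13) = mex{0,2,0,0} = 1
G(14) = mex{1,0,1,1} = 2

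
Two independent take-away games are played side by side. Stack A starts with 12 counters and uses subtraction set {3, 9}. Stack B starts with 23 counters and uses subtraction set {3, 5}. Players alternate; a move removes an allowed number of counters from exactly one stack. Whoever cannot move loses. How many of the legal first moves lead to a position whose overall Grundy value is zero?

Stack A, S = {3, 9}:
n :  0  1  2  3  4  5  6  7  8  9 10 11 12
G :  0  0  0  1  1  1  0  0  0  1  1  1  0
G_A(12) = 0.
Stack B, S = {3, 5}:
n :  0  1  2  3  4  5  6  7  8  9 10 11 12 13 14 15 16 17 18 19 20 21 22 23
G :  0  0  0  1  1  1  2  2  0  0  0  1  1  1  2  2  0  0  0  1  1  1  2  2
G_B(23) = 2.
Combined Grundy value = 0 ⊕ 2 = 2.
A winning move leaves total XOR = 0, i.e. changes one component's Grundy value g to g ⊕ X where X is the current total.
Stack A: need g' = 0⊕2 = 2. Options: 12−3→G=1, 12−9→G=1. Hits: 0.
Stack B: need g' = 2⊕2 = 0. Options: 23−3→G=1, 23−5→G=0. Hits: 1.

1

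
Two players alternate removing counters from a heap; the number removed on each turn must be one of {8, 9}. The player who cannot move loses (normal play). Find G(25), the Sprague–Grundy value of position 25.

n :  0  1  2  3  4  5  6  7  8  9 10 11 12 13 14 15 16 17 18 19 20 21 22 23 24 25
G :  0  0  0  0  0  0  0  0  1  1  1  1  1  1  1  1  2  0  0  0  0  0  0  0  0  1

1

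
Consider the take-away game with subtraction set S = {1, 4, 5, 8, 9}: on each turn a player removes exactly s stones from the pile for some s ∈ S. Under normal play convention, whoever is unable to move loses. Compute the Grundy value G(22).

4

n :  0  1  2  3  4  5  6  7  8  9 10 11 12 13 14 15 16 17 18 19 20 21 22
G :  0  1  0  1  2  3  2  3  4  5  4  5  0  1  0  1  2  3  2  3  4  5  4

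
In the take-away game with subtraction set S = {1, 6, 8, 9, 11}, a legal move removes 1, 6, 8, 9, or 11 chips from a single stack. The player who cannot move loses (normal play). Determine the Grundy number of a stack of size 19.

0

n :  0  1  2  3  4  5  6  7  8  9 10 11 12 13 14 15 16 17 18 19
G :  0  1  0  1  0  1  2  0  1  2  3  2  3  2  0  1  2  0  1  0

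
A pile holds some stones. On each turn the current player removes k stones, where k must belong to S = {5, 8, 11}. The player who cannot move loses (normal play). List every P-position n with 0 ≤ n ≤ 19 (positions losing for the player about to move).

n :  0  1  2  3  4  5  6  7  8  9 10 11 12 13 14 15 16 17 18 19
G :  0  0  0  0  0  1  1  1  1  1  2  2  2  2  2  3  0  0  0  0
P-positions are exactly the n with G(n) = 0.

0, 1, 2, 3, 4, 16, 17, 18, 19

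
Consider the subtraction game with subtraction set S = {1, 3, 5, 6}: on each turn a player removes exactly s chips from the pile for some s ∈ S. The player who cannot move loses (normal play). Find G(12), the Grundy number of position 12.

1

n :  0  1  2  3  4  5  6  7  8  9 10 11 12
G :  0  1  0  1  0  1  2  3  2  3  2  0  1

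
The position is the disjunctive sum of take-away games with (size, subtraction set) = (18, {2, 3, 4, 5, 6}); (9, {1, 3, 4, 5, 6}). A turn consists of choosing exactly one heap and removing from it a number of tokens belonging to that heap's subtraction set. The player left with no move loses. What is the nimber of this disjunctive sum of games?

1

Heap A, S = {2, 3, 4, 5, 6}:
G(0) = 0
G(1) = mex{} = 0
G(2) = mex{0} = 1
G(3) = mex{0,0} = 1
G(4) = mex{1,0,0} = 2
G(5) = mex{1,1,0,0} = 2
G(6) = mex{2,1,1,0,0} = 3
G(7) = mex{2,2,1,1,0} = 3
G(8) = mex{3,2,2,1,1} = 0
G(9) = mex{3,3,2,2,1} = 0
G(10) = mex{0,3,3,2,2} = 1
G(11) = mex{0,0,3,3,2} = 1
G(12) = mex{1,0,0,3,3} = 2
G(13) = mex{1,1,0,0,3} = 2
G(14) = mex{2,1,1,0,0} = 3
G(15) = mex{2,2,1,1,0} = 3
G(16) = mex{3,2,2,1,1} = 0
G(17) = mex{3,3,2,2,1} = 0
G(18) = mex{0,3,3,2,2} = 1
G_A(18) = 1.
Heap B, S = {1, 3, 4, 5, 6}:
G(0) = 0
G(1) = mex{0} = 1
G(2) = mex{1} = 0
G(3) = mex{0,0} = 1
G(4) = mex{1,1,0} = 2
G(5) = mex{2,0,1,0} = 3
G(6) = mex{3,1,0,1,0} = 2
G(7) = mex{2,2,1,0,1} = 3
G(8) = mex{3,3,2,1,0} = 4
G(9) = mex{4,2,3,2,1} = 0
G_B(9) = 0.
Combined Grundy value = 1 ⊕ 0 = 1.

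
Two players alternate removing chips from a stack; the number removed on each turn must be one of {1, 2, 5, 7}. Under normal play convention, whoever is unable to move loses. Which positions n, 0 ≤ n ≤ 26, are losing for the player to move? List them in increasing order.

G(0) = 0
G(1) = mex{0} = 1
G(2) = mex{1,0} = 2
G(3) = mex{2,1} = 0
G(4) = mex{0,2} = 1
G(5) = mex{1,0,0} = 2
G(6) = mex{2,1,1} = 0
G(7) = mex{0,2,2,0} = 1
G(8) = mex{1,0,0,1} = 2
G(9) = mex{2,1,1,2} = 0
G(10) = mex{0,2,2,0} = 1
G(11) = mex{1,0,0,1} = 2
G(12) = mex{2,1,1,2} = 0
G(13) = mex{0,2,2,0} = 1
G(14) = mex{1,0,0,1} = 2
G(15) = mex{2,1,1,2} = 0
G(16) = mex{0,2,2,0} = 1
G(17) = mex{1,0,0,1} = 2
G(18) = mex{2,1,1,2} = 0
G(19) = mex{0,2,2,0} = 1
G(20) = mex{1,0,0,1} = 2
G(21) = mex{2,1,1,2} = 0
G(22) = mex{0,2,2,0} = 1
G(23) = mex{1,0,0,1} = 2
G(24) = mex{2,1,1,2} = 0
G(25) = mex{0,2,2,0} = 1
G(26) = mex{1,0,0,1} = 2
P-positions are exactly the n with G(n) = 0.

0, 3, 6, 9, 12, 15, 18, 21, 24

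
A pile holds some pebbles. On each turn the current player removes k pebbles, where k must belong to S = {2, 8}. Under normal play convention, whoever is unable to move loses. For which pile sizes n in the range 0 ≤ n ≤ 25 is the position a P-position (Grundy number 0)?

G(0) = 0
G(1) = mex{} = 0
G(2) = mex{0} = 1
G(3) = mex{0} = 1
G(4) = mex{1} = 0
G(5) = mex{1} = 0
G(6) = mex{0} = 1
G(7) = mex{0} = 1
G(8) = mex{1,0} = 2
G(9) = mex{1,0} = 2
G(10) = mex{2,1} = 0
G(11) = mex{2,1} = 0
G(12) = mex{0,0} = 1
G(13) = mex{0,0} = 1
G(14) = mex{1,1} = 0
G(15) = mex{1,1} = 0
G(16) = mex{0,2} = 1
G(17) = mex{0,2} = 1
G(18) = mex{1,0} = 2
G(19) = mex{1,0} = 2
G(20) = mex{2,1} = 0
G(21) = mex{2,1} = 0
G(22) = mex{0,0} = 1
G(23) = mex{0,0} = 1
G(24) = mex{1,1} = 0
G(25) = mex{1,1} = 0
P-positions are exactly the n with G(n) = 0.

0, 1, 4, 5, 10, 11, 14, 15, 20, 21, 24, 25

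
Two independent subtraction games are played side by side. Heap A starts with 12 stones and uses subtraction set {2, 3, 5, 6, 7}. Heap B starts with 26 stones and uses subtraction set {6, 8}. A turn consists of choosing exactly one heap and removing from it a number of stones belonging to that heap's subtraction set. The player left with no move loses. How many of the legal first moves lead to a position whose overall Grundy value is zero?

2

Heap A, S = {2, 3, 5, 6, 7}:
n :  0  1  2  3  4  5  6  7  8  9 10 11 12
G :  0  0  1  1  2  2  3  3  4  0  0  1  1
G_A(12) = 1.
Heap B, S = {6, 8}:
n :  0  1  2  3  4  5  6  7  8  9 10 11 12 13 14 15 16 17 18 19 20 21 22 23 24 25 26
G :  0  0  0  0  0  0  1  1  1  1  1  1  2  2  0  0  0  0  0  0  1  1  1  1  1  1  2
G_B(26) = 2.
Combined Grundy value = 1 ⊕ 2 = 3.
A winning move leaves total XOR = 0, i.e. changes one component's Grundy value g to g ⊕ X where X is the current total.
Heap A: need g' = 1⊕3 = 2. Options: 12−2→G=0, 12−3→G=0, 12−5→G=3, 12−6→G=3, 12−7→G=2. Hits: 1.
Heap B: need g' = 2⊕3 = 1. Options: 26−6→G=1, 26−8→G=0. Hits: 1.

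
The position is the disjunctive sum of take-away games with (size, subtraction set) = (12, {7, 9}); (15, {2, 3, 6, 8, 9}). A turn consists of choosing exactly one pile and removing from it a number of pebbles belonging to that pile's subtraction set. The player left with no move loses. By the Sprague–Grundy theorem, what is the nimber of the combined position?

4

Pile A, S = {7, 9}:
n :  0  1  2  3  4  5  6  7  8  9 10 11 12
G :  0  0  0  0  0  0  0  1  1  1  1  1  1
G_A(12) = 1.
Pile B, S = {2, 3, 6, 8, 9}:
n :  0  1  2  3  4  5  6  7  8  9 10 11 12 13 14 15
G :  0  0  1  1  2  0  3  1  2  2  3  3  0  4  1  5
G_B(15) = 5.
Combined Grundy value = 1 ⊕ 5 = 4.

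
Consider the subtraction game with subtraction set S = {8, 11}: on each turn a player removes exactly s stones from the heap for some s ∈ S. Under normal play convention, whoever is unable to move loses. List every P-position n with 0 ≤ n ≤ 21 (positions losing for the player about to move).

G(0) = 0
G(1) = mex{} = 0
G(2) = mex{} = 0
G(3) = mex{} = 0
G(4) = mex{} = 0
G(5) = mex{} = 0
G(6) = mex{} = 0
G(7) = mex{} = 0
G(8) = mex{0} = 1
G(9) = mex{0} = 1
G(10) = mex{0} = 1
G(11) = mex{0,0} = 1
G(12) = mex{0,0} = 1
G(13) = mex{0,0} = 1
G(14) = mex{0,0} = 1
G(15) = mex{0,0} = 1
G(16) = mex{1,0} = 2
G(17) = mex{1,0} = 2
G(18) = mex{1,0} = 2
G(19) = mex{1,1} = 0
G(20) = mex{1,1} = 0
G(21) = mex{1,1} = 0
P-positions are exactly the n with G(n) = 0.

0, 1, 2, 3, 4, 5, 6, 7, 19, 20, 21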